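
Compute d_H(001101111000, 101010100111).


XOR: 100111011111
Count of 1s: 9

9


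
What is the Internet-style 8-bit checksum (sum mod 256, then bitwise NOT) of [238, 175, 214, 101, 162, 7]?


Sum = 897 mod 256 = 129
Complement = 126

126


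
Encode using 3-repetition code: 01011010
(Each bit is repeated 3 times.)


Each bit -> 3 copies

000111000111111000111000


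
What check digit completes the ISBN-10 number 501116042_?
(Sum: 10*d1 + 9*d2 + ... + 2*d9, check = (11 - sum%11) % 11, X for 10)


Weighted sum: 117
117 mod 11 = 7

Check digit: 4


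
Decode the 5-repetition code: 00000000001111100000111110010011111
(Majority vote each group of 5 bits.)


Groups: 00000, 00000, 11111, 00000, 11111, 00100, 11111
Majority votes: 0010101

0010101


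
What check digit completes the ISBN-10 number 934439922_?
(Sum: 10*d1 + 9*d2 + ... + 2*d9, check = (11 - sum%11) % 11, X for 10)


Weighted sum: 286
286 mod 11 = 0

Check digit: 0


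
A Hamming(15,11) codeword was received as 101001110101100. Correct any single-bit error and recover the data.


Syndrome = 0: no error detected

Data: 10110101100 (no errors)


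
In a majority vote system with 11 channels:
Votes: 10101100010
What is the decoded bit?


Ones: 5 out of 11
Threshold: 6

0 (5/11 voted 1)


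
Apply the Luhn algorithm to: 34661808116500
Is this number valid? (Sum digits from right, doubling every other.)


Luhn sum = 48
48 mod 10 = 8

Invalid (Luhn sum mod 10 = 8)


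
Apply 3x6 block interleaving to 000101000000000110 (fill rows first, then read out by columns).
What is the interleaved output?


Matrix:
  000101
  000000
  000110
Read columns: 000000000101001100

000000000101001100


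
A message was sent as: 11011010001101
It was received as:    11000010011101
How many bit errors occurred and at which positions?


XOR: 00011000010000

3 error(s) at position(s): 3, 4, 9


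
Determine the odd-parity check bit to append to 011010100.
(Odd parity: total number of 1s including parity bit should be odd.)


Number of 1s in data: 4
Parity bit: 1

1


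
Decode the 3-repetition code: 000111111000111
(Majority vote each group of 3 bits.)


Groups: 000, 111, 111, 000, 111
Majority votes: 01101

01101


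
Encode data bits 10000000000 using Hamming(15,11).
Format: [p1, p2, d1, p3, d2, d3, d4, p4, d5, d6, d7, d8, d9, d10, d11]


Parity bits: p1=1, p2=1, p3=0, p4=0

111000000000000


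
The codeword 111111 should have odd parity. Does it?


Number of 1s: 6

No, parity error (6 ones)


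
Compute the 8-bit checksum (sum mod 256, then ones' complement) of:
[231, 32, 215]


Sum = 478 mod 256 = 222
Complement = 33

33


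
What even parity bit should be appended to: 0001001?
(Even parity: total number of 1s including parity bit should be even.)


Number of 1s in data: 2
Parity bit: 0

0


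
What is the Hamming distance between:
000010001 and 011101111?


XOR: 011111110
Count of 1s: 7

7


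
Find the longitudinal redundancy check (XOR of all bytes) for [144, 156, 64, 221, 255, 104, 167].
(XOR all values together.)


XOR chain: 144 ^ 156 ^ 64 ^ 221 ^ 255 ^ 104 ^ 167 = 161

161


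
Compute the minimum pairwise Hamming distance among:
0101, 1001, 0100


Comparing all pairs, minimum distance: 1
Can detect 0 errors, correct 0 errors

1


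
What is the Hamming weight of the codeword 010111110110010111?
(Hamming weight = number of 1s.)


Counting 1s in 010111110110010111

12


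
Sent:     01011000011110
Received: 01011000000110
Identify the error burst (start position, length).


XOR: 00000000011000

Burst at position 9, length 2


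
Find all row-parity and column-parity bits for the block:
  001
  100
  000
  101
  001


Row parities: 11001
Column parities: 001

Row P: 11001, Col P: 001, Corner: 1


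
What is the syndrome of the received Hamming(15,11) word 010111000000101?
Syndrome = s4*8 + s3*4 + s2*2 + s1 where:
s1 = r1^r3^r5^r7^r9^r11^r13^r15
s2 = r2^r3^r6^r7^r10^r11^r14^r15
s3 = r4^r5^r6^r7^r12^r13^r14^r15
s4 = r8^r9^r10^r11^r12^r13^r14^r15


s1=1, s2=1, s3=1, s4=0

Syndrome = 7 (error at position 7)


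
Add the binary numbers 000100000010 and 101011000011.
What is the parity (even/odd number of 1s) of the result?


000100000010 = 258
101011000011 = 2755
Sum = 3013 = 101111000101
1s count = 7

odd parity (7 ones in 101111000101)


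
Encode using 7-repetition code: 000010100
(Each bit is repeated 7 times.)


Each bit -> 7 copies

000000000000000000000000000011111110000000111111100000000000000


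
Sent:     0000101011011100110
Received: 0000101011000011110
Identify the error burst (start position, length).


XOR: 0000000000011111000

Burst at position 11, length 5


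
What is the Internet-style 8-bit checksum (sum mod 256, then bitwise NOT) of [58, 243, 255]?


Sum = 556 mod 256 = 44
Complement = 211

211


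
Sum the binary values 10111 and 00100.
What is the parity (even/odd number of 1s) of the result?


10111 = 23
00100 = 4
Sum = 27 = 11011
1s count = 4

even parity (4 ones in 11011)


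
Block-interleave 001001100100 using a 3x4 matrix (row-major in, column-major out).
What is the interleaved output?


Matrix:
  0010
  0110
  0100
Read columns: 000011110000

000011110000


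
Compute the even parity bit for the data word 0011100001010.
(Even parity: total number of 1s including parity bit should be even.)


Number of 1s in data: 5
Parity bit: 1

1


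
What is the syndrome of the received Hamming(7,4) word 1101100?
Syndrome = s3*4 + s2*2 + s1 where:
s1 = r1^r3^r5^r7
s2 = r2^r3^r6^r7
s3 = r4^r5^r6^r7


s1=0, s2=1, s3=0

Syndrome = 2 (error at position 2)


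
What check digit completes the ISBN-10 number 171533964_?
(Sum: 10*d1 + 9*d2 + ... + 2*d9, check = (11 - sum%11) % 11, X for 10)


Weighted sum: 211
211 mod 11 = 2

Check digit: 9


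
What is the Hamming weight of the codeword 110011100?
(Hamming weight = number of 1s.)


Counting 1s in 110011100

5


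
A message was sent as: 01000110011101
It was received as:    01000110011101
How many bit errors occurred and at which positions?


XOR: 00000000000000

0 errors (received matches sent)


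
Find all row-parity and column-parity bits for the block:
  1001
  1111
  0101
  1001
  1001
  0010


Row parities: 000001
Column parities: 0001

Row P: 000001, Col P: 0001, Corner: 1


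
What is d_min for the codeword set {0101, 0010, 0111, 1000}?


Comparing all pairs, minimum distance: 1
Can detect 0 errors, correct 0 errors

1


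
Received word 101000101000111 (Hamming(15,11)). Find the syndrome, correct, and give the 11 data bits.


Syndrome = 0: no error detected

Data: 10011000111 (no errors)


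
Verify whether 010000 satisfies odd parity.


Number of 1s: 1

Yes, parity is correct (1 ones)


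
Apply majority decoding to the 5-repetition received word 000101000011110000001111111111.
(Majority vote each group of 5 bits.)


Groups: 00010, 10000, 11110, 00000, 11111, 11111
Majority votes: 001011

001011


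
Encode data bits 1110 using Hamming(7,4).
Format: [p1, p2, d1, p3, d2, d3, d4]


Parity bits: p1=0, p2=0, p3=0

0010110


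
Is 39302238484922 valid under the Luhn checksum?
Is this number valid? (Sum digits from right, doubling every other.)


Luhn sum = 80
80 mod 10 = 0

Valid (Luhn sum mod 10 = 0)


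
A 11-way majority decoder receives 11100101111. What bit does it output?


Ones: 8 out of 11
Threshold: 6

1 (8/11 voted 1)


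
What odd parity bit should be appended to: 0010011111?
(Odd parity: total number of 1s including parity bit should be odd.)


Number of 1s in data: 6
Parity bit: 1

1


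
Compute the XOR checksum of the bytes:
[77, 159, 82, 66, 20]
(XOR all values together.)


XOR chain: 77 ^ 159 ^ 82 ^ 66 ^ 20 = 214

214


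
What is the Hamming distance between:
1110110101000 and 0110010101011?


XOR: 1000100000011
Count of 1s: 4

4


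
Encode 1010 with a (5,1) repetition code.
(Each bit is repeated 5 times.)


Each bit -> 5 copies

11111000001111100000


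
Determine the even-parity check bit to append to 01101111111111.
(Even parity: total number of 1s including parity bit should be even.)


Number of 1s in data: 12
Parity bit: 0

0


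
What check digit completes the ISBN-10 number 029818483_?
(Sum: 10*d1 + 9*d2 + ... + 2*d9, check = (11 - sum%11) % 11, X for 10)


Weighted sum: 238
238 mod 11 = 7

Check digit: 4


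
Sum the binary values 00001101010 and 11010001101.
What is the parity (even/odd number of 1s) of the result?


00001101010 = 106
11010001101 = 1677
Sum = 1783 = 11011110111
1s count = 9

odd parity (9 ones in 11011110111)


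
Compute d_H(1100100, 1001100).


XOR: 0101000
Count of 1s: 2

2


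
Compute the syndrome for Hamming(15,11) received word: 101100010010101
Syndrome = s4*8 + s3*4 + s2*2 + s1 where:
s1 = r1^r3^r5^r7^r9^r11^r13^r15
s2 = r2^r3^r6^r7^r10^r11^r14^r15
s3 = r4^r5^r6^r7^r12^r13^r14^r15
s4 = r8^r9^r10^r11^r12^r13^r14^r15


s1=1, s2=1, s3=1, s4=0

Syndrome = 7 (error at position 7)


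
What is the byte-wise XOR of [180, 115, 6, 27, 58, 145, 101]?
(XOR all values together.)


XOR chain: 180 ^ 115 ^ 6 ^ 27 ^ 58 ^ 145 ^ 101 = 20

20


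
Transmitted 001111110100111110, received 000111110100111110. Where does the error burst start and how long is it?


XOR: 001000000000000000

Burst at position 2, length 1


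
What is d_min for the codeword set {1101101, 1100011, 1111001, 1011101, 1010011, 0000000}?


Comparing all pairs, minimum distance: 2
Can detect 1 errors, correct 0 errors

2


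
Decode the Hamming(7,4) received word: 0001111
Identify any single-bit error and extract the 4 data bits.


Syndrome = 0: no error detected

Data: 0111 (no errors)


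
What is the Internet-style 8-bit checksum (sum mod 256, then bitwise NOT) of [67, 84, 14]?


Sum = 165 mod 256 = 165
Complement = 90

90


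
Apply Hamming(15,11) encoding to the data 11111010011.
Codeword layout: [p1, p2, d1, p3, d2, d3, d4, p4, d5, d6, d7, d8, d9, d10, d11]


Parity bits: p1=0, p2=0, p3=1, p4=0

001111101010011


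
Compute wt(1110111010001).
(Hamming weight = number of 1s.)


Counting 1s in 1110111010001

8


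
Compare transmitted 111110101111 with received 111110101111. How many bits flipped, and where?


XOR: 000000000000

0 errors (received matches sent)


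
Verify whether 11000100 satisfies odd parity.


Number of 1s: 3

Yes, parity is correct (3 ones)


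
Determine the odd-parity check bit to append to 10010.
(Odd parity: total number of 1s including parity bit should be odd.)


Number of 1s in data: 2
Parity bit: 1

1


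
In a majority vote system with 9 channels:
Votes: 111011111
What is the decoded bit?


Ones: 8 out of 9
Threshold: 5

1 (8/9 voted 1)


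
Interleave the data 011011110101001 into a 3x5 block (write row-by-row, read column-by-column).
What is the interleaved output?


Matrix:
  01101
  11101
  01001
Read columns: 010111110000111

010111110000111


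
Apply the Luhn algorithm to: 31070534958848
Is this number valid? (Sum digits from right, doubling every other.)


Luhn sum = 74
74 mod 10 = 4

Invalid (Luhn sum mod 10 = 4)


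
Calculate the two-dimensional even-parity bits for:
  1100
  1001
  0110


Row parities: 000
Column parities: 0011

Row P: 000, Col P: 0011, Corner: 0


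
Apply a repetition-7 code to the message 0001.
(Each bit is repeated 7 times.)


Each bit -> 7 copies

0000000000000000000001111111


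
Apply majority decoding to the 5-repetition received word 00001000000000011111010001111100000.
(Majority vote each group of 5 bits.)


Groups: 00001, 00000, 00000, 11111, 01000, 11111, 00000
Majority votes: 0001010

0001010


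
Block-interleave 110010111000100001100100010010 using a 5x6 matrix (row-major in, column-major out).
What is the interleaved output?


Matrix:
  110010
  111000
  100001
  100100
  010010
Read columns: 111101100101000000101000100100

111101100101000000101000100100


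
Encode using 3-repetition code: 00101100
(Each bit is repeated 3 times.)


Each bit -> 3 copies

000000111000111111000000


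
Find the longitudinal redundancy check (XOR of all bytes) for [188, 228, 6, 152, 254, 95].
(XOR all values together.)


XOR chain: 188 ^ 228 ^ 6 ^ 152 ^ 254 ^ 95 = 103

103


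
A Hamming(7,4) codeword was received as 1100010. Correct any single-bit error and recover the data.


Syndrome = 5: error at position 5

Data: 0110 (corrected bit 5)


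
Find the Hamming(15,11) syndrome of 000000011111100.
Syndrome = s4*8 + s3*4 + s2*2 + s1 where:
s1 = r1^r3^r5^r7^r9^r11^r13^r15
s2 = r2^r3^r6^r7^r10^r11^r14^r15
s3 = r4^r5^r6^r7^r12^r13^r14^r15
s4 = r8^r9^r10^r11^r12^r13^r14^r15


s1=1, s2=0, s3=0, s4=0

Syndrome = 1 (error at position 1)


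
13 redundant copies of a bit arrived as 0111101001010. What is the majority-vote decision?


Ones: 7 out of 13
Threshold: 7

1 (7/13 voted 1)


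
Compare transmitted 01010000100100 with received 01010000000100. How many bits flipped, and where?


XOR: 00000000100000

1 error(s) at position(s): 8


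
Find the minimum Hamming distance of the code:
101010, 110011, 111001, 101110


Comparing all pairs, minimum distance: 1
Can detect 0 errors, correct 0 errors

1


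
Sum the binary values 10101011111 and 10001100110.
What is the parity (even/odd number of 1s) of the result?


10101011111 = 1375
10001100110 = 1126
Sum = 2501 = 100111000101
1s count = 6

even parity (6 ones in 100111000101)


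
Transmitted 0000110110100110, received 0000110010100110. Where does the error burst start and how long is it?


XOR: 0000000100000000

Burst at position 7, length 1


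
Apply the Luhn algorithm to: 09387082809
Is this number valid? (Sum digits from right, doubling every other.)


Luhn sum = 55
55 mod 10 = 5

Invalid (Luhn sum mod 10 = 5)


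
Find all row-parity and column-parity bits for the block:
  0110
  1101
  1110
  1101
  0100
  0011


Row parities: 011110
Column parities: 1111

Row P: 011110, Col P: 1111, Corner: 0


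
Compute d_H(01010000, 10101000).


XOR: 11111000
Count of 1s: 5

5


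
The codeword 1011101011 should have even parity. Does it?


Number of 1s: 7

No, parity error (7 ones)


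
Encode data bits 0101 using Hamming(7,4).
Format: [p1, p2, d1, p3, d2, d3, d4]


Parity bits: p1=0, p2=1, p3=0

0100101


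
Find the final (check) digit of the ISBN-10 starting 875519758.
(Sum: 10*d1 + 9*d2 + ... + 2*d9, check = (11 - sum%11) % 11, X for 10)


Weighted sum: 328
328 mod 11 = 9

Check digit: 2


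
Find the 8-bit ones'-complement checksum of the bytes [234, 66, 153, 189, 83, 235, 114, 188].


Sum = 1262 mod 256 = 238
Complement = 17

17


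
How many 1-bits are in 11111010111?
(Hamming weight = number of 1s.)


Counting 1s in 11111010111

9


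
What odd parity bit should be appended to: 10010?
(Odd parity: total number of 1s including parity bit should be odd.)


Number of 1s in data: 2
Parity bit: 1

1


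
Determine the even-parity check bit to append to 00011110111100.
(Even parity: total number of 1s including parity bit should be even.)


Number of 1s in data: 8
Parity bit: 0

0


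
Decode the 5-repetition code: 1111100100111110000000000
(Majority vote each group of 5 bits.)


Groups: 11111, 00100, 11111, 00000, 00000
Majority votes: 10100

10100


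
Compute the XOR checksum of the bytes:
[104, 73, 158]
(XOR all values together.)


XOR chain: 104 ^ 73 ^ 158 = 191

191


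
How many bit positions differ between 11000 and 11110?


XOR: 00110
Count of 1s: 2

2


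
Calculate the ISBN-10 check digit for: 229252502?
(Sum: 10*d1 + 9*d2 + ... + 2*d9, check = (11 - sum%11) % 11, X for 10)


Weighted sum: 188
188 mod 11 = 1

Check digit: X


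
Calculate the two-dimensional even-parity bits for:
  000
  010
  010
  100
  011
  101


Row parities: 011100
Column parities: 010

Row P: 011100, Col P: 010, Corner: 1


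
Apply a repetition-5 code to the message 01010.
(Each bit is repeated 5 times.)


Each bit -> 5 copies

0000011111000001111100000


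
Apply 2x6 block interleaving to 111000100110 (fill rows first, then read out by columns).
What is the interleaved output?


Matrix:
  111000
  100110
Read columns: 111010010100

111010010100


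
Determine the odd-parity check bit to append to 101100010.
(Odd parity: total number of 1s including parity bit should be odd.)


Number of 1s in data: 4
Parity bit: 1

1


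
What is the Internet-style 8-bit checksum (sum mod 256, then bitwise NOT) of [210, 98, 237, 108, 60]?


Sum = 713 mod 256 = 201
Complement = 54

54


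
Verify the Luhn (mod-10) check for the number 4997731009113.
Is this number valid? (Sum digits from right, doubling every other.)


Luhn sum = 56
56 mod 10 = 6

Invalid (Luhn sum mod 10 = 6)


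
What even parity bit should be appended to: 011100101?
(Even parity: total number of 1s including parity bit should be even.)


Number of 1s in data: 5
Parity bit: 1

1


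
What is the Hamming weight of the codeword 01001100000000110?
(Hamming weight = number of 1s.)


Counting 1s in 01001100000000110

5


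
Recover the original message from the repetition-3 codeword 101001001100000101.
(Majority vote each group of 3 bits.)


Groups: 101, 001, 001, 100, 000, 101
Majority votes: 100001

100001


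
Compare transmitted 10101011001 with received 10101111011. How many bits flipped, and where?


XOR: 00000100010

2 error(s) at position(s): 5, 9


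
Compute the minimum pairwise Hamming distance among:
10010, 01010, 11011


Comparing all pairs, minimum distance: 2
Can detect 1 errors, correct 0 errors

2


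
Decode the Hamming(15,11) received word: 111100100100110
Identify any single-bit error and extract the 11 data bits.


Syndrome = 10: error at position 10

Data: 10010000110 (corrected bit 10)


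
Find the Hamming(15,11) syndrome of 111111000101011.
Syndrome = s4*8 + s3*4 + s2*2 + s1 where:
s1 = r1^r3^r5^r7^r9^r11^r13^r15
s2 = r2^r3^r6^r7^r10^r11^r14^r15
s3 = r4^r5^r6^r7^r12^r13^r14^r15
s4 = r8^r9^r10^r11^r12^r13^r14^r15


s1=0, s2=0, s3=0, s4=0

Syndrome = 0 (no error)


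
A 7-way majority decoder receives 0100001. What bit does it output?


Ones: 2 out of 7
Threshold: 4

0 (2/7 voted 1)


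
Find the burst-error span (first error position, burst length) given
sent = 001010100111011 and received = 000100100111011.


XOR: 001110000000000

Burst at position 2, length 3


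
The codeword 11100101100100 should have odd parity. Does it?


Number of 1s: 7

Yes, parity is correct (7 ones)


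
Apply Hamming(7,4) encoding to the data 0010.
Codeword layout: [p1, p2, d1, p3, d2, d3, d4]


Parity bits: p1=0, p2=1, p3=1

0101010


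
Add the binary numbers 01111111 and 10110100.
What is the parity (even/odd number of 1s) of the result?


01111111 = 127
10110100 = 180
Sum = 307 = 100110011
1s count = 5

odd parity (5 ones in 100110011)


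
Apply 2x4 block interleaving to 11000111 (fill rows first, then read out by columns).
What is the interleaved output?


Matrix:
  1100
  0111
Read columns: 10110101

10110101


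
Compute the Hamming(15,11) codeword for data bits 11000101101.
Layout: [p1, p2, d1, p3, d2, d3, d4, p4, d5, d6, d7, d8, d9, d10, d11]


Parity bits: p1=0, p2=1, p3=0, p4=0

011010000101101


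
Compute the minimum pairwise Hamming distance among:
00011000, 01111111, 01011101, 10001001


Comparing all pairs, minimum distance: 2
Can detect 1 errors, correct 0 errors

2


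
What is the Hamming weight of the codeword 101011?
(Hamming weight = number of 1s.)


Counting 1s in 101011

4


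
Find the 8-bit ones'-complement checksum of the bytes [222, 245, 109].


Sum = 576 mod 256 = 64
Complement = 191

191


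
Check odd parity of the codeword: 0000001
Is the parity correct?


Number of 1s: 1

Yes, parity is correct (1 ones)


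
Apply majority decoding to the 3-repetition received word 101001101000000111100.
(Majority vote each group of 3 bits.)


Groups: 101, 001, 101, 000, 000, 111, 100
Majority votes: 1010010

1010010


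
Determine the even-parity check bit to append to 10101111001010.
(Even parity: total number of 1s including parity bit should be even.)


Number of 1s in data: 8
Parity bit: 0

0


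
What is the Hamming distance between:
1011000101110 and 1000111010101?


XOR: 0011111111011
Count of 1s: 10

10


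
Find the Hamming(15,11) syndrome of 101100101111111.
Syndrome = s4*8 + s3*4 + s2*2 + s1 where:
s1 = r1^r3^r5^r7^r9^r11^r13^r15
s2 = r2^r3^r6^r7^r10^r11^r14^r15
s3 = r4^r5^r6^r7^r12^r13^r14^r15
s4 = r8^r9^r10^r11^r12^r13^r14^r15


s1=1, s2=0, s3=0, s4=1

Syndrome = 9 (error at position 9)


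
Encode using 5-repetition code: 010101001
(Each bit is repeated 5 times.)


Each bit -> 5 copies

000001111100000111110000011111000000000011111


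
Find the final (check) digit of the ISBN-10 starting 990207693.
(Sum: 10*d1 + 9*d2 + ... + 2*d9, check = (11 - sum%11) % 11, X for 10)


Weighted sum: 277
277 mod 11 = 2

Check digit: 9


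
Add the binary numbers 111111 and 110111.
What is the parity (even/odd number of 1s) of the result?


111111 = 63
110111 = 55
Sum = 118 = 1110110
1s count = 5

odd parity (5 ones in 1110110)


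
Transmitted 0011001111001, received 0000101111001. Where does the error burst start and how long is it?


XOR: 0011100000000

Burst at position 2, length 3


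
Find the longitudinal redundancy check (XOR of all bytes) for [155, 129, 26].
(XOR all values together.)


XOR chain: 155 ^ 129 ^ 26 = 0

0


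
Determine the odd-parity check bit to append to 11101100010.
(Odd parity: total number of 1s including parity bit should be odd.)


Number of 1s in data: 6
Parity bit: 1

1


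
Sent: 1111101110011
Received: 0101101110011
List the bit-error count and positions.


XOR: 1010000000000

2 error(s) at position(s): 0, 2


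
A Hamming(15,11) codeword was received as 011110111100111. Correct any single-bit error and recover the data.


Syndrome = 0: no error detected

Data: 11011100111 (no errors)


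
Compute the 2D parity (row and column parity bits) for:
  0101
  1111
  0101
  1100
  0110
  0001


Row parities: 000001
Column parities: 0100

Row P: 000001, Col P: 0100, Corner: 1


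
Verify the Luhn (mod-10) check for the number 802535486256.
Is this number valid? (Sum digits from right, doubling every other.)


Luhn sum = 55
55 mod 10 = 5

Invalid (Luhn sum mod 10 = 5)


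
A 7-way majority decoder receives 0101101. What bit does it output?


Ones: 4 out of 7
Threshold: 4

1 (4/7 voted 1)


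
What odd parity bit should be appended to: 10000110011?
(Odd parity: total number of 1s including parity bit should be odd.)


Number of 1s in data: 5
Parity bit: 0

0


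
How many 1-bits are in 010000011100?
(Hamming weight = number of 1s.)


Counting 1s in 010000011100

4


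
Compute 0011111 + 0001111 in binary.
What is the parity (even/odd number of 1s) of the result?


0011111 = 31
0001111 = 15
Sum = 46 = 101110
1s count = 4

even parity (4 ones in 101110)


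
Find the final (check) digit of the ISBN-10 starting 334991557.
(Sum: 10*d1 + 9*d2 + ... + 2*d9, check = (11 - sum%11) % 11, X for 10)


Weighted sum: 260
260 mod 11 = 7

Check digit: 4


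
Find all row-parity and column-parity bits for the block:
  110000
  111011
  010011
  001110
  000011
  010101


Row parities: 011101
Column parities: 000000

Row P: 011101, Col P: 000000, Corner: 0


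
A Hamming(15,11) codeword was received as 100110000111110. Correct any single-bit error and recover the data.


Syndrome = 14: error at position 14

Data: 01000111100 (corrected bit 14)


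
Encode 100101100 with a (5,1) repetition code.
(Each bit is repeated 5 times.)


Each bit -> 5 copies

111110000000000111110000011111111110000000000


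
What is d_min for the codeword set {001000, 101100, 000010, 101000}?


Comparing all pairs, minimum distance: 1
Can detect 0 errors, correct 0 errors

1


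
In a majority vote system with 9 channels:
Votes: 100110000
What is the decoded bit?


Ones: 3 out of 9
Threshold: 5

0 (3/9 voted 1)


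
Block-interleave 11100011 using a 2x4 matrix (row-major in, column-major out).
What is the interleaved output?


Matrix:
  1110
  0011
Read columns: 10101101

10101101


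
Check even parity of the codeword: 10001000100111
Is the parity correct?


Number of 1s: 6

Yes, parity is correct (6 ones)


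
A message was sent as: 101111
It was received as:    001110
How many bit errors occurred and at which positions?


XOR: 100001

2 error(s) at position(s): 0, 5


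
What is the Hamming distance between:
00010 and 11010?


XOR: 11000
Count of 1s: 2

2


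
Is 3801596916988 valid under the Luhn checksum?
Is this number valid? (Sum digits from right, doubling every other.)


Luhn sum = 69
69 mod 10 = 9

Invalid (Luhn sum mod 10 = 9)


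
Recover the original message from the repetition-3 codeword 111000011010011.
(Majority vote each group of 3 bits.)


Groups: 111, 000, 011, 010, 011
Majority votes: 10101

10101


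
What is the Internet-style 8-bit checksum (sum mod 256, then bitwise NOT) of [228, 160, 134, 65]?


Sum = 587 mod 256 = 75
Complement = 180

180


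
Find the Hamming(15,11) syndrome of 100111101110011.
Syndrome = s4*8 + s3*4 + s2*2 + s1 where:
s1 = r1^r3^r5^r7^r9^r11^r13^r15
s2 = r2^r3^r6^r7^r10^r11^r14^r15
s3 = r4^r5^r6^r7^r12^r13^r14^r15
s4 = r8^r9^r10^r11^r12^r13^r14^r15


s1=0, s2=0, s3=0, s4=1

Syndrome = 8 (error at position 8)


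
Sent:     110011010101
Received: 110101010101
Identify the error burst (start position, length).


XOR: 000110000000

Burst at position 3, length 2


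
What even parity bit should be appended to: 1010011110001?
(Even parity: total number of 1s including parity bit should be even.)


Number of 1s in data: 7
Parity bit: 1

1


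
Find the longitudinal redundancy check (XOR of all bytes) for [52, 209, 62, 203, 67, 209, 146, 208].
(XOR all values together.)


XOR chain: 52 ^ 209 ^ 62 ^ 203 ^ 67 ^ 209 ^ 146 ^ 208 = 192

192


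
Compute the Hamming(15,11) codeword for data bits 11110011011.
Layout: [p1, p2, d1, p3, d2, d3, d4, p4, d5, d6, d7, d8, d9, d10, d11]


Parity bits: p1=1, p2=0, p3=0, p4=0

101011100011011


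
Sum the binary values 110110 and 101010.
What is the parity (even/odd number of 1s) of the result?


110110 = 54
101010 = 42
Sum = 96 = 1100000
1s count = 2

even parity (2 ones in 1100000)


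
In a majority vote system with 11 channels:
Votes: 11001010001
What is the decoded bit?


Ones: 5 out of 11
Threshold: 6

0 (5/11 voted 1)


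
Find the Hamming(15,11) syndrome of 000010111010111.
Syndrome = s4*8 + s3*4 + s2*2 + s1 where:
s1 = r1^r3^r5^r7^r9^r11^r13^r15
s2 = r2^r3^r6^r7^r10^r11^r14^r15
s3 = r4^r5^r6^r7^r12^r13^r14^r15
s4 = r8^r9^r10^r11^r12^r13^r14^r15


s1=0, s2=0, s3=1, s4=0

Syndrome = 4 (error at position 4)


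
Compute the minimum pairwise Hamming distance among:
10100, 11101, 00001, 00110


Comparing all pairs, minimum distance: 2
Can detect 1 errors, correct 0 errors

2


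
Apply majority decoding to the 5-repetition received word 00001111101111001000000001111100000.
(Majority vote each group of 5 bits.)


Groups: 00001, 11110, 11110, 01000, 00000, 11111, 00000
Majority votes: 0110010

0110010


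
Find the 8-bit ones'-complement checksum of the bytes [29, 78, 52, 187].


Sum = 346 mod 256 = 90
Complement = 165

165


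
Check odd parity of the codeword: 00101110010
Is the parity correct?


Number of 1s: 5

Yes, parity is correct (5 ones)


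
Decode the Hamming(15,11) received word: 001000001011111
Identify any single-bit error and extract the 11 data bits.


Syndrome = 1: error at position 1

Data: 10001011111 (corrected bit 1)


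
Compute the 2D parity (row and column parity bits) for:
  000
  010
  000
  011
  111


Row parities: 01001
Column parities: 110

Row P: 01001, Col P: 110, Corner: 0


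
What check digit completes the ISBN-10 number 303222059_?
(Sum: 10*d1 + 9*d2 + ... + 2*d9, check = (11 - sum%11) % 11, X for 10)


Weighted sum: 123
123 mod 11 = 2

Check digit: 9


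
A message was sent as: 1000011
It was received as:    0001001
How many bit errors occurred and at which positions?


XOR: 1001010

3 error(s) at position(s): 0, 3, 5


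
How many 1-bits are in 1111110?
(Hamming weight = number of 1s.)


Counting 1s in 1111110

6


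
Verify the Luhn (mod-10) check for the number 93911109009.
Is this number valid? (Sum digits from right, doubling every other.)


Luhn sum = 47
47 mod 10 = 7

Invalid (Luhn sum mod 10 = 7)


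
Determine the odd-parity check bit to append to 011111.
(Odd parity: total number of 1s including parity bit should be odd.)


Number of 1s in data: 5
Parity bit: 0

0


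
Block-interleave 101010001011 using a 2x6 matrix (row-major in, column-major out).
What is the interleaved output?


Matrix:
  101010
  001011
Read columns: 100011001101

100011001101


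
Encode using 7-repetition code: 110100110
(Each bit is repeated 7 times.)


Each bit -> 7 copies

111111111111110000000111111100000000000000111111111111110000000


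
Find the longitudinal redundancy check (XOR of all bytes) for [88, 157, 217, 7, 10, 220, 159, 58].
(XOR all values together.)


XOR chain: 88 ^ 157 ^ 217 ^ 7 ^ 10 ^ 220 ^ 159 ^ 58 = 104

104


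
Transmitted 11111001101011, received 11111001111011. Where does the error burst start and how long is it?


XOR: 00000000010000

Burst at position 9, length 1


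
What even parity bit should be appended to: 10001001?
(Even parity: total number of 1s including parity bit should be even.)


Number of 1s in data: 3
Parity bit: 1

1


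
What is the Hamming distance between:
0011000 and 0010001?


XOR: 0001001
Count of 1s: 2

2


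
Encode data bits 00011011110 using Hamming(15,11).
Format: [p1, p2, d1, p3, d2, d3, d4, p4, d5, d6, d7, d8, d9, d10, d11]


Parity bits: p1=0, p2=1, p3=0, p4=1

010000111011110


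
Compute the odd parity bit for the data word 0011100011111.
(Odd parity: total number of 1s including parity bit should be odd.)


Number of 1s in data: 8
Parity bit: 1

1


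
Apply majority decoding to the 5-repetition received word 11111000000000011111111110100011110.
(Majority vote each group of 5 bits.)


Groups: 11111, 00000, 00000, 11111, 11111, 01000, 11110
Majority votes: 1001101

1001101


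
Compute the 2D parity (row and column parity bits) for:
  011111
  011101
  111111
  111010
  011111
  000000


Row parities: 100010
Column parities: 011000

Row P: 100010, Col P: 011000, Corner: 0


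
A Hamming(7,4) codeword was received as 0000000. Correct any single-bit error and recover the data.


Syndrome = 0: no error detected

Data: 0000 (no errors)


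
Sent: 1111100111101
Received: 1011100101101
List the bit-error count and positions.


XOR: 0100000010000

2 error(s) at position(s): 1, 8


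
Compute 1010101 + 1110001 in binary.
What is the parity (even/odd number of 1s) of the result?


1010101 = 85
1110001 = 113
Sum = 198 = 11000110
1s count = 4

even parity (4 ones in 11000110)


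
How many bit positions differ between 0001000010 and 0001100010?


XOR: 0000100000
Count of 1s: 1

1


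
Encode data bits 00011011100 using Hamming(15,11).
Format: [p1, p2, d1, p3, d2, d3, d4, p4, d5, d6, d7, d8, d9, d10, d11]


Parity bits: p1=0, p2=0, p3=1, p4=0

000100101011100


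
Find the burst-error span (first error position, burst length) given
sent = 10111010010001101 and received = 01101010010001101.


XOR: 11010000000000000

Burst at position 0, length 4


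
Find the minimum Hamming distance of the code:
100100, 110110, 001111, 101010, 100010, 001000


Comparing all pairs, minimum distance: 1
Can detect 0 errors, correct 0 errors

1


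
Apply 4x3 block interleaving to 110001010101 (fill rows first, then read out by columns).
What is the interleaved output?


Matrix:
  110
  001
  010
  101
Read columns: 100110100101

100110100101


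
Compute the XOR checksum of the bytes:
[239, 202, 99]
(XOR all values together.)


XOR chain: 239 ^ 202 ^ 99 = 70

70


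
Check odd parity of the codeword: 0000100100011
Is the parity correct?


Number of 1s: 4

No, parity error (4 ones)


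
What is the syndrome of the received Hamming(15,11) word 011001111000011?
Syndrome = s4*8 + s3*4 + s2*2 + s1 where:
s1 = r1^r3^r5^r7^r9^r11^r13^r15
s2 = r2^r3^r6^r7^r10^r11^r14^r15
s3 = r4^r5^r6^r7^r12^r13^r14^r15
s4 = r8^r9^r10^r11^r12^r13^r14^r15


s1=0, s2=0, s3=0, s4=0

Syndrome = 0 (no error)


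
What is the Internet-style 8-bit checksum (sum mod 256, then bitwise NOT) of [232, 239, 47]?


Sum = 518 mod 256 = 6
Complement = 249

249


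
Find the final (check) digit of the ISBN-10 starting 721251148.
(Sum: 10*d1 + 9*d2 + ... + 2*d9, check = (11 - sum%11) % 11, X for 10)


Weighted sum: 177
177 mod 11 = 1

Check digit: X


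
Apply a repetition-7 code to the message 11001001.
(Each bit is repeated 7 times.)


Each bit -> 7 copies

11111111111111000000000000001111111000000000000001111111


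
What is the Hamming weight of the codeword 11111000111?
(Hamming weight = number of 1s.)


Counting 1s in 11111000111

8


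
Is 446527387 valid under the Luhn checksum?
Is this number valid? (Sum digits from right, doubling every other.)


Luhn sum = 43
43 mod 10 = 3

Invalid (Luhn sum mod 10 = 3)


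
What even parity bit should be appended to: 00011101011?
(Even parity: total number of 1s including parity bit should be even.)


Number of 1s in data: 6
Parity bit: 0

0


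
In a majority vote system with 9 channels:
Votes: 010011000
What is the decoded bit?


Ones: 3 out of 9
Threshold: 5

0 (3/9 voted 1)


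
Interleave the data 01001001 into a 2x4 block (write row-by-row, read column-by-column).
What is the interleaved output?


Matrix:
  0100
  1001
Read columns: 01100001

01100001


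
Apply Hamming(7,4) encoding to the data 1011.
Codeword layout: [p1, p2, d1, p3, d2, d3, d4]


Parity bits: p1=0, p2=1, p3=0

0110011


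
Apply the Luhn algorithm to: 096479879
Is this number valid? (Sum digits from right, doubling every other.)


Luhn sum = 61
61 mod 10 = 1

Invalid (Luhn sum mod 10 = 1)


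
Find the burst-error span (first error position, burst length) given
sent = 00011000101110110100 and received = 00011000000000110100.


XOR: 00000000101110000000

Burst at position 8, length 5


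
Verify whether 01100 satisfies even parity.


Number of 1s: 2

Yes, parity is correct (2 ones)


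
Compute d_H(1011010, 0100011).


XOR: 1111001
Count of 1s: 5

5


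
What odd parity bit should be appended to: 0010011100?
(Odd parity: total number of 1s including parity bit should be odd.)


Number of 1s in data: 4
Parity bit: 1

1


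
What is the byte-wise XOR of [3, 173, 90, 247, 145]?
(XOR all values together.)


XOR chain: 3 ^ 173 ^ 90 ^ 247 ^ 145 = 146

146


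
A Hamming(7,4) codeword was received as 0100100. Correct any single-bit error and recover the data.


Syndrome = 7: error at position 7

Data: 0101 (corrected bit 7)


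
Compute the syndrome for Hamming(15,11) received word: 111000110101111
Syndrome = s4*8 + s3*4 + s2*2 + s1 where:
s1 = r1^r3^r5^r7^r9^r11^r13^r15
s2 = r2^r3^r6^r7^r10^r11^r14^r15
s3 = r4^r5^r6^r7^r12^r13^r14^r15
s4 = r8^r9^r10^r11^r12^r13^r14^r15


s1=1, s2=0, s3=1, s4=0

Syndrome = 5 (error at position 5)


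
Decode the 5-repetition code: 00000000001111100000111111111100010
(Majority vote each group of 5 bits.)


Groups: 00000, 00000, 11111, 00000, 11111, 11111, 00010
Majority votes: 0010110

0010110


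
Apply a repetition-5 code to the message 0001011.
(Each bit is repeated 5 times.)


Each bit -> 5 copies

00000000000000011111000001111111111


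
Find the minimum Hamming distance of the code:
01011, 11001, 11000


Comparing all pairs, minimum distance: 1
Can detect 0 errors, correct 0 errors

1


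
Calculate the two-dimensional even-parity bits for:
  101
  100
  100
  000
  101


Row parities: 01100
Column parities: 000

Row P: 01100, Col P: 000, Corner: 0


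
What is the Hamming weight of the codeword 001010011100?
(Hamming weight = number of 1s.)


Counting 1s in 001010011100

5


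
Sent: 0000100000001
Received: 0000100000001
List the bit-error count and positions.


XOR: 0000000000000

0 errors (received matches sent)


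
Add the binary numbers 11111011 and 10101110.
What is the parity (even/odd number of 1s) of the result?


11111011 = 251
10101110 = 174
Sum = 425 = 110101001
1s count = 5

odd parity (5 ones in 110101001)


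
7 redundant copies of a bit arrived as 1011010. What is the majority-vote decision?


Ones: 4 out of 7
Threshold: 4

1 (4/7 voted 1)


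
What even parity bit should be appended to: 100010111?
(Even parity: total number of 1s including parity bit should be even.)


Number of 1s in data: 5
Parity bit: 1

1


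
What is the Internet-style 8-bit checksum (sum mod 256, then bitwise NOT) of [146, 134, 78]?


Sum = 358 mod 256 = 102
Complement = 153

153


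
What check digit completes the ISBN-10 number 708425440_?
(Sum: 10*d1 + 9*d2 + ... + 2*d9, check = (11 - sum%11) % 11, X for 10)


Weighted sum: 227
227 mod 11 = 7

Check digit: 4


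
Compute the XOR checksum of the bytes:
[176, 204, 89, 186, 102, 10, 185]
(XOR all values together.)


XOR chain: 176 ^ 204 ^ 89 ^ 186 ^ 102 ^ 10 ^ 185 = 74

74


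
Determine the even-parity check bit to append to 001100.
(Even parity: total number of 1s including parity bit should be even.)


Number of 1s in data: 2
Parity bit: 0

0


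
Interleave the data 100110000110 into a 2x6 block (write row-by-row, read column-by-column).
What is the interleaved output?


Matrix:
  100110
  000110
Read columns: 100000111100

100000111100


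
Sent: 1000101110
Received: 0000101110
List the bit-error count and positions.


XOR: 1000000000

1 error(s) at position(s): 0


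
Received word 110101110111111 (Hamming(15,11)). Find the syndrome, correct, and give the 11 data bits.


Syndrome = 15: error at position 15

Data: 00110111110 (corrected bit 15)


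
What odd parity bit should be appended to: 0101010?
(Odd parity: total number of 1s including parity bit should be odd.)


Number of 1s in data: 3
Parity bit: 0

0


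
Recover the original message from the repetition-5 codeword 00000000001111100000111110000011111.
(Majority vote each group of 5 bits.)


Groups: 00000, 00000, 11111, 00000, 11111, 00000, 11111
Majority votes: 0010101

0010101


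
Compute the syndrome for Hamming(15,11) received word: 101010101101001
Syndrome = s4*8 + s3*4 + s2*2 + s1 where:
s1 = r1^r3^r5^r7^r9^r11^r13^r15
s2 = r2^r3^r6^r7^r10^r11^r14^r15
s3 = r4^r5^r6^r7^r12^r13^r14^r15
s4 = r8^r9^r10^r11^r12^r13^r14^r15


s1=0, s2=0, s3=0, s4=0

Syndrome = 0 (no error)


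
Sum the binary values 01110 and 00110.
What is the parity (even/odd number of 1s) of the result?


01110 = 14
00110 = 6
Sum = 20 = 10100
1s count = 2

even parity (2 ones in 10100)
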